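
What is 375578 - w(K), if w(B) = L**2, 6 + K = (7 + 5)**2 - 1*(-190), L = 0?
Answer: 375578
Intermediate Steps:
K = 328 (K = -6 + ((7 + 5)**2 - 1*(-190)) = -6 + (12**2 + 190) = -6 + (144 + 190) = -6 + 334 = 328)
w(B) = 0 (w(B) = 0**2 = 0)
375578 - w(K) = 375578 - 1*0 = 375578 + 0 = 375578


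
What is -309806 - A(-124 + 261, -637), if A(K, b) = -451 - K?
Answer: -309218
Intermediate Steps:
-309806 - A(-124 + 261, -637) = -309806 - (-451 - (-124 + 261)) = -309806 - (-451 - 1*137) = -309806 - (-451 - 137) = -309806 - 1*(-588) = -309806 + 588 = -309218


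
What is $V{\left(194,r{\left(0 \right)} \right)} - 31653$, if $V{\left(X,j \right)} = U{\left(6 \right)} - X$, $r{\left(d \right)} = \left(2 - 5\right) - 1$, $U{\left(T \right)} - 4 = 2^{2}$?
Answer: $-31839$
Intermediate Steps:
$U{\left(T \right)} = 8$ ($U{\left(T \right)} = 4 + 2^{2} = 4 + 4 = 8$)
$r{\left(d \right)} = -4$ ($r{\left(d \right)} = -3 - 1 = -4$)
$V{\left(X,j \right)} = 8 - X$
$V{\left(194,r{\left(0 \right)} \right)} - 31653 = \left(8 - 194\right) - 31653 = -186 - 31653 = -31839$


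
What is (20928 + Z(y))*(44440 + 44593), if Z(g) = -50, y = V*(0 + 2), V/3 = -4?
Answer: 1858830974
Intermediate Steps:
V = -12 (V = 3*(-4) = -12)
y = -24 (y = -12*(0 + 2) = -12*2 = -24)
(20928 + Z(y))*(44440 + 44593) = (20928 - 50)*(44440 + 44593) = 20878*89033 = 1858830974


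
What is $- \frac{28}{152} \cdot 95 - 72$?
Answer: $- \frac{179}{2} \approx -89.5$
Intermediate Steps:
$- \frac{28}{152} \cdot 95 - 72 = \left(-28\right) \frac{1}{152} \cdot 95 - 72 = \left(- \frac{7}{38}\right) 95 - 72 = - \frac{35}{2} - 72 = - \frac{179}{2}$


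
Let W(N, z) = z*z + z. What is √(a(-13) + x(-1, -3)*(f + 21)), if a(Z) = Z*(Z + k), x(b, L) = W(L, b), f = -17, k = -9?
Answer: √286 ≈ 16.912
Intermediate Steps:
W(N, z) = z + z² (W(N, z) = z² + z = z + z²)
x(b, L) = b*(1 + b)
a(Z) = Z*(-9 + Z) (a(Z) = Z*(Z - 9) = Z*(-9 + Z))
√(a(-13) + x(-1, -3)*(f + 21)) = √(-13*(-9 - 13) + (-(1 - 1))*(-17 + 21)) = √(-13*(-22) - 1*0*4) = √(286 + 0*4) = √(286 + 0) = √286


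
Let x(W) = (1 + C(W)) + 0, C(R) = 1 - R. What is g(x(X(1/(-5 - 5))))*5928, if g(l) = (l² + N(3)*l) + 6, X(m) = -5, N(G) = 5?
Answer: 533520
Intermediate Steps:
x(W) = 2 - W (x(W) = (1 + (1 - W)) + 0 = (2 - W) + 0 = 2 - W)
g(l) = 6 + l² + 5*l (g(l) = (l² + 5*l) + 6 = 6 + l² + 5*l)
g(x(X(1/(-5 - 5))))*5928 = (6 + (2 - 1*(-5))² + 5*(2 - 1*(-5)))*5928 = (6 + (2 + 5)² + 5*(2 + 5))*5928 = (6 + 7² + 5*7)*5928 = (6 + 49 + 35)*5928 = 90*5928 = 533520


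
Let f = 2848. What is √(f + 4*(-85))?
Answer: 2*√627 ≈ 50.080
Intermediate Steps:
√(f + 4*(-85)) = √(2848 + 4*(-85)) = √(2848 - 340) = √2508 = 2*√627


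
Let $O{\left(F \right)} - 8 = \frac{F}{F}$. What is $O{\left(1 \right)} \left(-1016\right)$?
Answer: $-9144$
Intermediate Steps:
$O{\left(F \right)} = 9$ ($O{\left(F \right)} = 8 + \frac{F}{F} = 8 + 1 = 9$)
$O{\left(1 \right)} \left(-1016\right) = 9 \left(-1016\right) = -9144$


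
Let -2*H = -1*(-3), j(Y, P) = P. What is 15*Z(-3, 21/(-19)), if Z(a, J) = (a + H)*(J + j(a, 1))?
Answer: 135/19 ≈ 7.1053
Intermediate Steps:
H = -3/2 (H = -(-1)*(-3)/2 = -½*3 = -3/2 ≈ -1.5000)
Z(a, J) = (1 + J)*(-3/2 + a) (Z(a, J) = (a - 3/2)*(J + 1) = (-3/2 + a)*(1 + J) = (1 + J)*(-3/2 + a))
15*Z(-3, 21/(-19)) = 15*(-3/2 - 3 - 63/(2*(-19)) + (21/(-19))*(-3)) = 15*(-3/2 - 3 - 63*(-1)/(2*19) + (21*(-1/19))*(-3)) = 15*(-3/2 - 3 - 3/2*(-21/19) - 21/19*(-3)) = 15*(-3/2 - 3 + 63/38 + 63/19) = 15*(9/19) = 135/19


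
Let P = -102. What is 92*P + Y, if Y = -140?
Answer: -9524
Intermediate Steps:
92*P + Y = 92*(-102) - 140 = -9384 - 140 = -9524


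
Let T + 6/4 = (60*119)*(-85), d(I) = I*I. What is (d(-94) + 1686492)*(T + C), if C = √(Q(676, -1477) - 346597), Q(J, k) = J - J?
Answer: -1028897106192 + 1695328*I*√346597 ≈ -1.0289e+12 + 9.9808e+8*I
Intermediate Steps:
d(I) = I²
Q(J, k) = 0
T = -1213803/2 (T = -3/2 + (60*119)*(-85) = -3/2 + 7140*(-85) = -3/2 - 606900 = -1213803/2 ≈ -6.0690e+5)
C = I*√346597 (C = √(0 - 346597) = √(-346597) = I*√346597 ≈ 588.72*I)
(d(-94) + 1686492)*(T + C) = ((-94)² + 1686492)*(-1213803/2 + I*√346597) = (8836 + 1686492)*(-1213803/2 + I*√346597) = 1695328*(-1213803/2 + I*√346597) = -1028897106192 + 1695328*I*√346597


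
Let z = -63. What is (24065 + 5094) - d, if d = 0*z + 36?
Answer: 29123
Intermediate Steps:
d = 36 (d = 0*(-63) + 36 = 0 + 36 = 36)
(24065 + 5094) - d = (24065 + 5094) - 1*36 = 29159 - 36 = 29123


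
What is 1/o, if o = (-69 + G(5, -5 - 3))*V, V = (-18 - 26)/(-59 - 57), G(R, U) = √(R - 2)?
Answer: -667/17446 - 29*√3/52338 ≈ -0.039192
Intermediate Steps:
G(R, U) = √(-2 + R)
V = 11/29 (V = -44/(-116) = -44*(-1/116) = 11/29 ≈ 0.37931)
o = -759/29 + 11*√3/29 (o = (-69 + √(-2 + 5))*(11/29) = (-69 + √3)*(11/29) = -759/29 + 11*√3/29 ≈ -25.515)
1/o = 1/(-759/29 + 11*√3/29)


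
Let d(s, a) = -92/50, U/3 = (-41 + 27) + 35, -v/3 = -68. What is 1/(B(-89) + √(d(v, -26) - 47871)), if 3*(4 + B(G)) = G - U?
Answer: -12300/11443789 - 45*I*√1196821/11443789 ≈ -0.0010748 - 0.0043019*I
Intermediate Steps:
v = 204 (v = -3*(-68) = 204)
U = 63 (U = 3*((-41 + 27) + 35) = 3*(-14 + 35) = 3*21 = 63)
B(G) = -25 + G/3 (B(G) = -4 + (G - 1*63)/3 = -4 + (G - 63)/3 = -4 + (-63 + G)/3 = -4 + (-21 + G/3) = -25 + G/3)
d(s, a) = -46/25 (d(s, a) = -92*1/50 = -46/25)
1/(B(-89) + √(d(v, -26) - 47871)) = 1/((-25 + (⅓)*(-89)) + √(-46/25 - 47871)) = 1/((-25 - 89/3) + √(-1196821/25)) = 1/(-164/3 + I*√1196821/5)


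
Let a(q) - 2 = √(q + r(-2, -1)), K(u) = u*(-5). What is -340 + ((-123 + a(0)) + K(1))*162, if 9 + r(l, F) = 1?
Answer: -20752 + 324*I*√2 ≈ -20752.0 + 458.21*I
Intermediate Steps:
r(l, F) = -8 (r(l, F) = -9 + 1 = -8)
K(u) = -5*u
a(q) = 2 + √(-8 + q) (a(q) = 2 + √(q - 8) = 2 + √(-8 + q))
-340 + ((-123 + a(0)) + K(1))*162 = -340 + ((-123 + (2 + √(-8 + 0))) - 5*1)*162 = -340 + ((-123 + (2 + √(-8))) - 5)*162 = -340 + ((-123 + (2 + 2*I*√2)) - 5)*162 = -340 + ((-121 + 2*I*√2) - 5)*162 = -340 + (-126 + 2*I*√2)*162 = -340 + (-20412 + 324*I*√2) = -20752 + 324*I*√2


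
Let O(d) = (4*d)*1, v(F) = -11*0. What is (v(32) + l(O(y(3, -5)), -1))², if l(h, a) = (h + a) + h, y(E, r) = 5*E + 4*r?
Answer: 1681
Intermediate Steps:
y(E, r) = 4*r + 5*E
v(F) = 0
O(d) = 4*d
l(h, a) = a + 2*h (l(h, a) = (a + h) + h = a + 2*h)
(v(32) + l(O(y(3, -5)), -1))² = (0 + (-1 + 2*(4*(4*(-5) + 5*3))))² = (0 + (-1 + 2*(4*(-20 + 15))))² = (0 + (-1 + 2*(4*(-5))))² = (0 + (-1 + 2*(-20)))² = (0 + (-1 - 40))² = (0 - 41)² = (-41)² = 1681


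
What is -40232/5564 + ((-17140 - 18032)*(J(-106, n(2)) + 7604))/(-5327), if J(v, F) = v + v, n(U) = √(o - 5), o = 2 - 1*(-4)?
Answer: 482769682/9893 ≈ 48799.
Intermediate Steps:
o = 6 (o = 2 + 4 = 6)
n(U) = 1 (n(U) = √(6 - 5) = √1 = 1)
J(v, F) = 2*v
-40232/5564 + ((-17140 - 18032)*(J(-106, n(2)) + 7604))/(-5327) = -40232/5564 + ((-17140 - 18032)*(2*(-106) + 7604))/(-5327) = -40232*1/5564 - 35172*(-212 + 7604)*(-1/5327) = -94/13 - 35172*7392*(-1/5327) = -94/13 - 259991424*(-1/5327) = -94/13 + 37141632/761 = 482769682/9893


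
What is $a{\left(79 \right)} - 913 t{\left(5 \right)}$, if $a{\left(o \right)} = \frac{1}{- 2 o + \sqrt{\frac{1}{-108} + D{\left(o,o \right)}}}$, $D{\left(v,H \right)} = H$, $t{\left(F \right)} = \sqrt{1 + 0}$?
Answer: $\frac{- 865530 \sqrt{3} + 913 \sqrt{8531}}{- \sqrt{8531} + 948 \sqrt{3}} \approx -913.01$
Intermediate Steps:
$t{\left(F \right)} = 1$ ($t{\left(F \right)} = \sqrt{1} = 1$)
$a{\left(o \right)} = \frac{1}{\sqrt{- \frac{1}{108} + o} - 2 o}$ ($a{\left(o \right)} = \frac{1}{- 2 o + \sqrt{\frac{1}{-108} + o}} = \frac{1}{- 2 o + \sqrt{- \frac{1}{108} + o}} = \frac{1}{\sqrt{- \frac{1}{108} + o} - 2 o}$)
$a{\left(79 \right)} - 913 t{\left(5 \right)} = - \frac{6 \sqrt{3}}{- \sqrt{-1 + 108 \cdot 79} + 12 \cdot 79 \sqrt{3}} - 913 \cdot 1 = - \frac{6 \sqrt{3}}{- \sqrt{-1 + 8532} + 948 \sqrt{3}} - 913 = - \frac{6 \sqrt{3}}{- \sqrt{8531} + 948 \sqrt{3}} - 913 = -913 - \frac{6 \sqrt{3}}{- \sqrt{8531} + 948 \sqrt{3}}$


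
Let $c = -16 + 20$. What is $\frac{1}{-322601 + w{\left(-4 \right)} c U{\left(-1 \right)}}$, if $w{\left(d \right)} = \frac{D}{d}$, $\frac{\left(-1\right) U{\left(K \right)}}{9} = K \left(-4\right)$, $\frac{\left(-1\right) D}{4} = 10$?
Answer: $- \frac{1}{324041} \approx -3.086 \cdot 10^{-6}$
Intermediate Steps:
$D = -40$ ($D = \left(-4\right) 10 = -40$)
$U{\left(K \right)} = 36 K$ ($U{\left(K \right)} = - 9 K \left(-4\right) = - 9 \left(- 4 K\right) = 36 K$)
$c = 4$
$w{\left(d \right)} = - \frac{40}{d}$
$\frac{1}{-322601 + w{\left(-4 \right)} c U{\left(-1 \right)}} = \frac{1}{-322601 + - \frac{40}{-4} \cdot 4 \cdot 36 \left(-1\right)} = \frac{1}{-322601 + \left(-40\right) \left(- \frac{1}{4}\right) 4 \left(-36\right)} = \frac{1}{-322601 + 10 \cdot 4 \left(-36\right)} = \frac{1}{-322601 + 40 \left(-36\right)} = \frac{1}{-322601 - 1440} = \frac{1}{-324041} = - \frac{1}{324041}$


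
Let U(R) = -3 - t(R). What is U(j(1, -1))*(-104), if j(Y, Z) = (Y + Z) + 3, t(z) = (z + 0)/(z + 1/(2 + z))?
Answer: 819/2 ≈ 409.50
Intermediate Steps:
t(z) = z/(z + 1/(2 + z))
j(Y, Z) = 3 + Y + Z
U(R) = -3 - R*(2 + R)/(1 + R**2 + 2*R)
U(j(1, -1))*(-104) = ((-3 - 8*(3 + 1 - 1) - 4*(3 + 1 - 1)**2)/(1 + (3 + 1 - 1)**2 + 2*(3 + 1 - 1)))*(-104) = ((-3 - 8*3 - 4*3**2)/(1 + 3**2 + 2*3))*(-104) = ((-3 - 24 - 4*9)/(1 + 9 + 6))*(-104) = ((-3 - 24 - 36)/16)*(-104) = ((1/16)*(-63))*(-104) = -63/16*(-104) = 819/2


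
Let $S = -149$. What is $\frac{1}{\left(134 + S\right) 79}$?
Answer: $- \frac{1}{1185} \approx -0.00084388$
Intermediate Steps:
$\frac{1}{\left(134 + S\right) 79} = \frac{1}{\left(134 - 149\right) 79} = \frac{1}{\left(-15\right) 79} = \frac{1}{-1185} = - \frac{1}{1185}$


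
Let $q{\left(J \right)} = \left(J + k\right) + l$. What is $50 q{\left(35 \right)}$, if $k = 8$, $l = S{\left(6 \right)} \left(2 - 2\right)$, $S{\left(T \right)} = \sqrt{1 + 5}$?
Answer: $2150$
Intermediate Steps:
$S{\left(T \right)} = \sqrt{6}$
$l = 0$ ($l = \sqrt{6} \left(2 - 2\right) = \sqrt{6} \cdot 0 = 0$)
$q{\left(J \right)} = 8 + J$ ($q{\left(J \right)} = \left(J + 8\right) + 0 = \left(8 + J\right) + 0 = 8 + J$)
$50 q{\left(35 \right)} = 50 \left(8 + 35\right) = 50 \cdot 43 = 2150$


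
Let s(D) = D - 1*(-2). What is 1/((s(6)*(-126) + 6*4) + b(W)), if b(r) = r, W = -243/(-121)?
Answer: -121/118821 ≈ -0.0010183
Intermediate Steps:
s(D) = 2 + D (s(D) = D + 2 = 2 + D)
W = 243/121 (W = -243*(-1/121) = 243/121 ≈ 2.0083)
1/((s(6)*(-126) + 6*4) + b(W)) = 1/(((2 + 6)*(-126) + 6*4) + 243/121) = 1/((8*(-126) + 24) + 243/121) = 1/((-1008 + 24) + 243/121) = 1/(-984 + 243/121) = 1/(-118821/121) = -121/118821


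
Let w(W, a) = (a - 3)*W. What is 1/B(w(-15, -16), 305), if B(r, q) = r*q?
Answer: 1/86925 ≈ 1.1504e-5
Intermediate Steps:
w(W, a) = W*(-3 + a) (w(W, a) = (-3 + a)*W = W*(-3 + a))
B(r, q) = q*r
1/B(w(-15, -16), 305) = 1/(305*(-15*(-3 - 16))) = 1/(305*(-15*(-19))) = 1/(305*285) = 1/86925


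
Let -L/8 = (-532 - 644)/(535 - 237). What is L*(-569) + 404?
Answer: -2616380/149 ≈ -17560.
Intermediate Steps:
L = 4704/149 (L = -8*(-532 - 644)/(535 - 237) = -(-9408)/298 = -8*(-588/149) = 4704/149 ≈ 31.570)
L*(-569) + 404 = (4704/149)*(-569) + 404 = -2676576/149 + 404 = -2616380/149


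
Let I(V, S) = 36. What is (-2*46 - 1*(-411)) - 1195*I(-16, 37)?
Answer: -42701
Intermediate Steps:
(-2*46 - 1*(-411)) - 1195*I(-16, 37) = (-2*46 - 1*(-411)) - 1195*36 = (-92 + 411) - 43020 = 319 - 43020 = -42701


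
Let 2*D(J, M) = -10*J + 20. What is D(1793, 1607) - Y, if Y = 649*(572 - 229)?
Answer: -231562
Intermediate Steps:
D(J, M) = 10 - 5*J (D(J, M) = (-10*J + 20)/2 = (20 - 10*J)/2 = 10 - 5*J)
Y = 222607 (Y = 649*343 = 222607)
D(1793, 1607) - Y = (10 - 5*1793) - 1*222607 = (10 - 8965) - 222607 = -8955 - 222607 = -231562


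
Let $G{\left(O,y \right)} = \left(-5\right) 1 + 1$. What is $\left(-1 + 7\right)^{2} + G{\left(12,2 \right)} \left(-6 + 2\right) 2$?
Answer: $68$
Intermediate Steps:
$G{\left(O,y \right)} = -4$ ($G{\left(O,y \right)} = -5 + 1 = -4$)
$\left(-1 + 7\right)^{2} + G{\left(12,2 \right)} \left(-6 + 2\right) 2 = \left(-1 + 7\right)^{2} - 4 \left(-6 + 2\right) 2 = 6^{2} - 4 \left(\left(-4\right) 2\right) = 36 - -32 = 36 + 32 = 68$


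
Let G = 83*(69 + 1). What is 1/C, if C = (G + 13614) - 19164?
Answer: 1/260 ≈ 0.0038462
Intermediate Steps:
G = 5810 (G = 83*70 = 5810)
C = 260 (C = (5810 + 13614) - 19164 = 19424 - 19164 = 260)
1/C = 1/260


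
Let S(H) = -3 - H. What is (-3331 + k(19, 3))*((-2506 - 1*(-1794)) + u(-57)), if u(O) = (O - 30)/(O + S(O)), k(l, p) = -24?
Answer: 2291465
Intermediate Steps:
u(O) = 10 - O/3 (u(O) = (O - 30)/(O + (-3 - O)) = (-30 + O)/(-3) = (-30 + O)*(-⅓) = 10 - O/3)
(-3331 + k(19, 3))*((-2506 - 1*(-1794)) + u(-57)) = (-3331 - 24)*((-2506 - 1*(-1794)) + (10 - ⅓*(-57))) = -3355*((-2506 + 1794) + (10 + 19)) = -3355*(-712 + 29) = -3355*(-683) = 2291465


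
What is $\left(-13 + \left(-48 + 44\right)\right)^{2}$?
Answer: $289$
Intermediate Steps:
$\left(-13 + \left(-48 + 44\right)\right)^{2} = \left(-13 - 4\right)^{2} = \left(-17\right)^{2} = 289$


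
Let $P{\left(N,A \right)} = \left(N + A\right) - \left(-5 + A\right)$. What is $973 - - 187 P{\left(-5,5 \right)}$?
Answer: $973$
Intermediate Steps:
$P{\left(N,A \right)} = 5 + N$ ($P{\left(N,A \right)} = \left(A + N\right) - \left(-5 + A\right) = 5 + N$)
$973 - - 187 P{\left(-5,5 \right)} = 973 - - 187 \left(5 - 5\right) = 973 - \left(-187\right) 0 = 973 - 0 = 973 + 0 = 973$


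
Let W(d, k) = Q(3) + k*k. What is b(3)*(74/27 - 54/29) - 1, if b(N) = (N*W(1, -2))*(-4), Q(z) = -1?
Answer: -2839/87 ≈ -32.632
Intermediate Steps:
W(d, k) = -1 + k**2 (W(d, k) = -1 + k*k = -1 + k**2)
b(N) = -12*N (b(N) = (N*(-1 + (-2)**2))*(-4) = (N*(-1 + 4))*(-4) = (N*3)*(-4) = (3*N)*(-4) = -12*N)
b(3)*(74/27 - 54/29) - 1 = (-12*3)*(74/27 - 54/29) - 1 = -36*(74*(1/27) - 54*1/29) - 1 = -36*(74/27 - 54/29) - 1 = -36*688/783 - 1 = -2752/87 - 1 = -2839/87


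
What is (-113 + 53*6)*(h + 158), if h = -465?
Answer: -62935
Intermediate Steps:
(-113 + 53*6)*(h + 158) = (-113 + 53*6)*(-465 + 158) = (-113 + 318)*(-307) = 205*(-307) = -62935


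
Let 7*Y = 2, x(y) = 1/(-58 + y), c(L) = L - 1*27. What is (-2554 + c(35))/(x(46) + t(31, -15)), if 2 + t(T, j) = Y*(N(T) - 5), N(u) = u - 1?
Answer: -213864/425 ≈ -503.21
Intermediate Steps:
c(L) = -27 + L (c(L) = L - 27 = -27 + L)
N(u) = -1 + u
Y = 2/7 (Y = (⅐)*2 = 2/7 ≈ 0.28571)
t(T, j) = -26/7 + 2*T/7 (t(T, j) = -2 + 2*((-1 + T) - 5)/7 = -2 + 2*(-6 + T)/7 = -2 + (-12/7 + 2*T/7) = -26/7 + 2*T/7)
(-2554 + c(35))/(x(46) + t(31, -15)) = (-2554 + (-27 + 35))/(1/(-58 + 46) + (-26/7 + (2/7)*31)) = (-2554 + 8)/(1/(-12) + (-26/7 + 62/7)) = -2546/(-1/12 + 36/7) = -2546/425/84 = -2546*84/425 = -213864/425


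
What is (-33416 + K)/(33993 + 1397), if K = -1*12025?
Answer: -45441/35390 ≈ -1.2840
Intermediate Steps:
K = -12025
(-33416 + K)/(33993 + 1397) = (-33416 - 12025)/(33993 + 1397) = -45441/35390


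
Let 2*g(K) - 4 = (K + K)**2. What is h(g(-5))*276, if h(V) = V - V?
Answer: 0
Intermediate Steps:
g(K) = 2 + 2*K**2 (g(K) = 2 + (K + K)**2/2 = 2 + (2*K)**2/2 = 2 + (4*K**2)/2 = 2 + 2*K**2)
h(V) = 0
h(g(-5))*276 = 0*276 = 0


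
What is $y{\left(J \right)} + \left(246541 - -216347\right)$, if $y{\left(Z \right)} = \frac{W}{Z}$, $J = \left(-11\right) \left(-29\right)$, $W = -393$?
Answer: $\frac{147660879}{319} \approx 4.6289 \cdot 10^{5}$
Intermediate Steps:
$J = 319$
$y{\left(Z \right)} = - \frac{393}{Z}$
$y{\left(J \right)} + \left(246541 - -216347\right) = - \frac{393}{319} + \left(246541 - -216347\right) = \left(-393\right) \frac{1}{319} + \left(246541 + 216347\right) = - \frac{393}{319} + 462888 = \frac{147660879}{319}$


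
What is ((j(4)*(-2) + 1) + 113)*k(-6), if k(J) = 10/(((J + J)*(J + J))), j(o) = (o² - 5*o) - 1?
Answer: 155/18 ≈ 8.6111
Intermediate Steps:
j(o) = -1 + o² - 5*o
k(J) = 5/(2*J²) (k(J) = 10/(((2*J)*(2*J))) = 10/((4*J²)) = 10*(1/(4*J²)) = 5/(2*J²))
((j(4)*(-2) + 1) + 113)*k(-6) = (((-1 + 4² - 5*4)*(-2) + 1) + 113)*((5/2)/(-6)²) = (((-1 + 16 - 20)*(-2) + 1) + 113)*((5/2)*(1/36)) = ((-5*(-2) + 1) + 113)*(5/72) = ((10 + 1) + 113)*(5/72) = (11 + 113)*(5/72) = 124*(5/72) = 155/18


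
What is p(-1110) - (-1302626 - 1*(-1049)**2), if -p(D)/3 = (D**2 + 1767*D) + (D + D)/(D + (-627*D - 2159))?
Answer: 3180077387397/692701 ≈ 4.5908e+6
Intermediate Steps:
p(D) = -5301*D - 3*D**2 - 6*D/(-2159 - 626*D) (p(D) = -3*((D**2 + 1767*D) + (D + D)/(D + (-627*D - 2159))) = -3*((D**2 + 1767*D) + (2*D)/(D + (-2159 - 627*D))) = -3*((D**2 + 1767*D) + (2*D)/(-2159 - 626*D)) = -3*((D**2 + 1767*D) + 2*D/(-2159 - 626*D)) = -3*(D**2 + 1767*D + 2*D/(-2159 - 626*D)) = -5301*D - 3*D**2 - 6*D/(-2159 - 626*D))
p(-1110) - (-1302626 - 1*(-1049)**2) = -3*(-1110)*(3814951 + 626*(-1110)**2 + 1108301*(-1110))/(2159 + 626*(-1110)) - (-1302626 - 1*(-1049)**2) = -3*(-1110)*(3814951 + 626*1232100 - 1230214110)/(2159 - 694860) - (-1302626 - 1*1100401) = -3*(-1110)*(3814951 + 771294600 - 1230214110)/(-692701) - (-1302626 - 1100401) = -3*(-1110)*(-1/692701)*(-455104559) - 1*(-2403027) = 1515498181470/692701 + 2403027 = 3180077387397/692701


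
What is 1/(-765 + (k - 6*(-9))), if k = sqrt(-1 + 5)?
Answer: -1/709 ≈ -0.0014104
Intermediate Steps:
k = 2 (k = sqrt(4) = 2)
1/(-765 + (k - 6*(-9))) = 1/(-765 + (2 - 6*(-9))) = 1/(-765 + (2 + 54)) = 1/(-765 + 56) = 1/(-709) = -1/709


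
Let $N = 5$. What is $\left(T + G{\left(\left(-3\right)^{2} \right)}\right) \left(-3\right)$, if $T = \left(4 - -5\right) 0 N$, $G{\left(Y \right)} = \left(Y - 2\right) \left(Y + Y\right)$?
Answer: $-378$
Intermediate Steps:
$G{\left(Y \right)} = 2 Y \left(-2 + Y\right)$ ($G{\left(Y \right)} = \left(-2 + Y\right) 2 Y = 2 Y \left(-2 + Y\right)$)
$T = 0$ ($T = \left(4 - -5\right) 0 \cdot 5 = \left(4 + 5\right) 0 \cdot 5 = 9 \cdot 0 \cdot 5 = 0 \cdot 5 = 0$)
$\left(T + G{\left(\left(-3\right)^{2} \right)}\right) \left(-3\right) = \left(0 + 2 \left(-3\right)^{2} \left(-2 + \left(-3\right)^{2}\right)\right) \left(-3\right) = \left(0 + 2 \cdot 9 \left(-2 + 9\right)\right) \left(-3\right) = \left(0 + 2 \cdot 9 \cdot 7\right) \left(-3\right) = \left(0 + 126\right) \left(-3\right) = 126 \left(-3\right) = -378$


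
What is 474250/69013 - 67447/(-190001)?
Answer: 13537527723/1873219859 ≈ 7.2269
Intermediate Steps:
474250/69013 - 67447/(-190001) = 474250*(1/69013) - 67447*(-1/190001) = 67750/9859 + 67447/190001 = 13537527723/1873219859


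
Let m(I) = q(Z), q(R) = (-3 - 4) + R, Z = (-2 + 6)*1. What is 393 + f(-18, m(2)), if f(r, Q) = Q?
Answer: 390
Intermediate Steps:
Z = 4 (Z = 4*1 = 4)
q(R) = -7 + R
m(I) = -3 (m(I) = -7 + 4 = -3)
393 + f(-18, m(2)) = 393 - 3 = 390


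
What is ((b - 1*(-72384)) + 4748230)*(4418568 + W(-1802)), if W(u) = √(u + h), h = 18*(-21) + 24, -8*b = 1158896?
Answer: 20660128163136 + 65460528*I*√11 ≈ 2.066e+13 + 2.1711e+8*I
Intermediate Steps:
b = -144862 (b = -⅛*1158896 = -144862)
h = -354 (h = -378 + 24 = -354)
W(u) = √(-354 + u) (W(u) = √(u - 354) = √(-354 + u))
((b - 1*(-72384)) + 4748230)*(4418568 + W(-1802)) = ((-144862 - 1*(-72384)) + 4748230)*(4418568 + √(-354 - 1802)) = ((-144862 + 72384) + 4748230)*(4418568 + √(-2156)) = (-72478 + 4748230)*(4418568 + 14*I*√11) = 4675752*(4418568 + 14*I*√11) = 20660128163136 + 65460528*I*√11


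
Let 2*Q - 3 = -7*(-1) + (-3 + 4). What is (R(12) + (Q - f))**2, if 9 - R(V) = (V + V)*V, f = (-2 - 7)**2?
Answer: 502681/4 ≈ 1.2567e+5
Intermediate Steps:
f = 81 (f = (-9)**2 = 81)
R(V) = 9 - 2*V**2 (R(V) = 9 - (V + V)*V = 9 - 2*V*V = 9 - 2*V**2)
Q = 11/2 (Q = 3/2 + (-7*(-1) + (-3 + 4))/2 = 3/2 + (7 + 1)/2 = 3/2 + (1/2)*8 = 3/2 + 4 = 11/2 ≈ 5.5000)
(R(12) + (Q - f))**2 = ((9 - 2*12**2) + (11/2 - 1*81))**2 = ((9 - 2*144) + (11/2 - 81))**2 = ((9 - 288) - 151/2)**2 = (-279 - 151/2)**2 = (-709/2)**2 = 502681/4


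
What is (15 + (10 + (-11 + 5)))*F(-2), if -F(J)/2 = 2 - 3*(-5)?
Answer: -646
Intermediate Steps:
F(J) = -34 (F(J) = -2*(2 - 3*(-5)) = -2*(2 + 15) = -2*17 = -34)
(15 + (10 + (-11 + 5)))*F(-2) = (15 + (10 + (-11 + 5)))*(-34) = (15 + (10 - 6))*(-34) = (15 + 4)*(-34) = 19*(-34) = -646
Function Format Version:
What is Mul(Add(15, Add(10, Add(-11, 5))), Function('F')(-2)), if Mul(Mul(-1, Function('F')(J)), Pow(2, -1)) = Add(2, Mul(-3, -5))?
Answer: -646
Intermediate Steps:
Function('F')(J) = -34 (Function('F')(J) = Mul(-2, Add(2, Mul(-3, -5))) = Mul(-2, Add(2, 15)) = Mul(-2, 17) = -34)
Mul(Add(15, Add(10, Add(-11, 5))), Function('F')(-2)) = Mul(Add(15, Add(10, Add(-11, 5))), -34) = Mul(Add(15, Add(10, -6)), -34) = Mul(Add(15, 4), -34) = Mul(19, -34) = -646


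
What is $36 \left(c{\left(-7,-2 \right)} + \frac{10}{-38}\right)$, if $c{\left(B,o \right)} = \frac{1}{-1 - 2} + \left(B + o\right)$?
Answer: $- \frac{6564}{19} \approx -345.47$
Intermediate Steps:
$c{\left(B,o \right)} = - \frac{1}{3} + B + o$ ($c{\left(B,o \right)} = \frac{1}{-3} + \left(B + o\right) = - \frac{1}{3} + \left(B + o\right) = - \frac{1}{3} + B + o$)
$36 \left(c{\left(-7,-2 \right)} + \frac{10}{-38}\right) = 36 \left(\left(- \frac{1}{3} - 7 - 2\right) + \frac{10}{-38}\right) = 36 \left(- \frac{28}{3} + 10 \left(- \frac{1}{38}\right)\right) = 36 \left(- \frac{28}{3} - \frac{5}{19}\right) = 36 \left(- \frac{547}{57}\right) = - \frac{6564}{19}$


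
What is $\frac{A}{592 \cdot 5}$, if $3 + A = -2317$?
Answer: $- \frac{29}{37} \approx -0.78378$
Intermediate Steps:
$A = -2320$ ($A = -3 - 2317 = -2320$)
$\frac{A}{592 \cdot 5} = - \frac{2320}{592 \cdot 5} = - \frac{2320}{2960} = \left(-2320\right) \frac{1}{2960} = - \frac{29}{37}$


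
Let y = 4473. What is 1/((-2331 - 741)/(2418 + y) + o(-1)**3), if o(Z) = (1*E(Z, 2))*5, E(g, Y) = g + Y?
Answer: 2297/286101 ≈ 0.0080286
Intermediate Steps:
E(g, Y) = Y + g
o(Z) = 10 + 5*Z (o(Z) = (1*(2 + Z))*5 = (2 + Z)*5 = 10 + 5*Z)
1/((-2331 - 741)/(2418 + y) + o(-1)**3) = 1/((-2331 - 741)/(2418 + 4473) + (10 + 5*(-1))**3) = 1/(-3072/6891 + (10 - 5)**3) = 1/(-3072*1/6891 + 5**3) = 1/(-1024/2297 + 125) = 1/(286101/2297) = 2297/286101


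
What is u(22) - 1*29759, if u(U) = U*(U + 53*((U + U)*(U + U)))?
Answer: 2228101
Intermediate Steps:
u(U) = U*(U + 212*U**2) (u(U) = U*(U + 53*((2*U)*(2*U))) = U*(U + 53*(4*U**2)) = U*(U + 212*U**2))
u(22) - 1*29759 = 22**2*(1 + 212*22) - 1*29759 = 484*(1 + 4664) - 29759 = 484*4665 - 29759 = 2257860 - 29759 = 2228101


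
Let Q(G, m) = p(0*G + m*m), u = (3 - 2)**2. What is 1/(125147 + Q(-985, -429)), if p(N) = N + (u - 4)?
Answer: 1/309185 ≈ 3.2343e-6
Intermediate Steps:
u = 1 (u = 1**2 = 1)
p(N) = -3 + N (p(N) = N + (1 - 4) = N - 3 = -3 + N)
Q(G, m) = -3 + m**2 (Q(G, m) = -3 + (0*G + m*m) = -3 + (0 + m**2) = -3 + m**2)
1/(125147 + Q(-985, -429)) = 1/(125147 + (-3 + (-429)**2)) = 1/(125147 + (-3 + 184041)) = 1/(125147 + 184038) = 1/309185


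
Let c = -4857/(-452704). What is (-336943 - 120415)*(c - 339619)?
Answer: 35158681609602001/226352 ≈ 1.5533e+11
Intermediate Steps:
c = 4857/452704 (c = -4857*(-1/452704) = 4857/452704 ≈ 0.010729)
(-336943 - 120415)*(c - 339619) = (-336943 - 120415)*(4857/452704 - 339619) = -457358*(-153746874919/452704) = 35158681609602001/226352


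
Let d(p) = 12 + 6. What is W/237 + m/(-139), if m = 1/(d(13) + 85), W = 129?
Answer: 615552/1131043 ≈ 0.54423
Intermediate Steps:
d(p) = 18
m = 1/103 (m = 1/(18 + 85) = 1/103 ≈ 0.0097087)
W/237 + m/(-139) = 129/237 + (1/103)/(-139) = 129*(1/237) + (1/103)*(-1/139) = 43/79 - 1/14317 = 615552/1131043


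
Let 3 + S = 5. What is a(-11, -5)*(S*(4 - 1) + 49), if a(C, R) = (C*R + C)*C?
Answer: -26620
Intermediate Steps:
S = 2 (S = -3 + 5 = 2)
a(C, R) = C*(C + C*R) (a(C, R) = (C + C*R)*C = C*(C + C*R))
a(-11, -5)*(S*(4 - 1) + 49) = ((-11)²*(1 - 5))*(2*(4 - 1) + 49) = (121*(-4))*(2*3 + 49) = -484*(6 + 49) = -484*55 = -26620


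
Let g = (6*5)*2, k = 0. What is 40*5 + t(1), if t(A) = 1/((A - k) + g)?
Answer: 12201/61 ≈ 200.02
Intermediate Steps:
g = 60 (g = 30*2 = 60)
t(A) = 1/(60 + A) (t(A) = 1/((A - 1*0) + 60) = 1/((A + 0) + 60) = 1/(A + 60) = 1/(60 + A))
40*5 + t(1) = 40*5 + 1/(60 + 1) = 200 + 1/61 = 12201/61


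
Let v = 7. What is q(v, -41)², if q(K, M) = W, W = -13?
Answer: 169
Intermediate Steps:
q(K, M) = -13
q(v, -41)² = (-13)² = 169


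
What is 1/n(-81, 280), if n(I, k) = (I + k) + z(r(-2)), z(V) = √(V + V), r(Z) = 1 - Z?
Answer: 199/39595 - √6/39595 ≈ 0.0049640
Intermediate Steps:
z(V) = √2*√V (z(V) = √(2*V) = √2*√V)
n(I, k) = I + k + √6 (n(I, k) = (I + k) + √2*√(1 - 1*(-2)) = (I + k) + √2*√(1 + 2) = (I + k) + √2*√3 = (I + k) + √6 = I + k + √6)
1/n(-81, 280) = 1/(-81 + 280 + √6) = 1/(199 + √6)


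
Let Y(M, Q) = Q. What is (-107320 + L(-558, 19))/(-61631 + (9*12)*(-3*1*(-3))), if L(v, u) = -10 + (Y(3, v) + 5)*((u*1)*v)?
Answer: -5755576/60659 ≈ -94.884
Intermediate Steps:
L(v, u) = -10 + u*v*(5 + v) (L(v, u) = -10 + (v + 5)*((u*1)*v) = -10 + (5 + v)*(u*v) = -10 + u*v*(5 + v))
(-107320 + L(-558, 19))/(-61631 + (9*12)*(-3*1*(-3))) = (-107320 + (-10 + 19*(-558)**2 + 5*19*(-558)))/(-61631 + (9*12)*(-3*1*(-3))) = (-107320 + (-10 + 19*311364 - 53010))/(-61631 + 108*(-3*(-3))) = (-107320 + (-10 + 5915916 - 53010))/(-61631 + 108*9) = (-107320 + 5862896)/(-61631 + 972) = 5755576/(-60659) = 5755576*(-1/60659) = -5755576/60659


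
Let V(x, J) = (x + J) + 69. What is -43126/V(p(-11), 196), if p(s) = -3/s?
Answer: -237193/1459 ≈ -162.57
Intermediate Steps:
V(x, J) = 69 + J + x (V(x, J) = (J + x) + 69 = 69 + J + x)
-43126/V(p(-11), 196) = -43126/(69 + 196 - 3/(-11)) = -43126/(69 + 196 - 3*(-1/11)) = -43126/(69 + 196 + 3/11) = -43126/2918/11 = -43126*11/2918 = -237193/1459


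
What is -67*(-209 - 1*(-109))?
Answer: 6700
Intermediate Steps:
-67*(-209 - 1*(-109)) = -67*(-209 + 109) = -67*(-100) = 6700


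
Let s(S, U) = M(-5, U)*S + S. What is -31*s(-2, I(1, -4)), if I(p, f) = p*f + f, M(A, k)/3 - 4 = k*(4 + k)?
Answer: 6758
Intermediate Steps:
M(A, k) = 12 + 3*k*(4 + k) (M(A, k) = 12 + 3*(k*(4 + k)) = 12 + 3*k*(4 + k))
I(p, f) = f + f*p (I(p, f) = f*p + f = f + f*p)
s(S, U) = S + S*(12 + 3*U**2 + 12*U) (s(S, U) = (12 + 3*U**2 + 12*U)*S + S = S*(12 + 3*U**2 + 12*U) + S = S + S*(12 + 3*U**2 + 12*U))
-31*s(-2, I(1, -4)) = -(-62)*(13 + 3*(-4*(1 + 1))**2 + 12*(-4*(1 + 1))) = -(-62)*(13 + 3*(-4*2)**2 + 12*(-4*2)) = -(-62)*(13 + 3*(-8)**2 + 12*(-8)) = -(-62)*(13 + 3*64 - 96) = -(-62)*(13 + 192 - 96) = -(-62)*109 = -31*(-218) = 6758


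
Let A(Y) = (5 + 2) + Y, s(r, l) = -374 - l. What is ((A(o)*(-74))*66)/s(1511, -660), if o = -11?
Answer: 888/13 ≈ 68.308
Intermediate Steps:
A(Y) = 7 + Y
((A(o)*(-74))*66)/s(1511, -660) = (((7 - 11)*(-74))*66)/(-374 - 1*(-660)) = (-4*(-74)*66)/(-374 + 660) = (296*66)/286 = 19536*(1/286) = 888/13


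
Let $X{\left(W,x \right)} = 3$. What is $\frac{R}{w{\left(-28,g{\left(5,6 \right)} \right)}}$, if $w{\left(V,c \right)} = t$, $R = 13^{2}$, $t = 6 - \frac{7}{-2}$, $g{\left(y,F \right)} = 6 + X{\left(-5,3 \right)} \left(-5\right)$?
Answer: $\frac{338}{19} \approx 17.789$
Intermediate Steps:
$g{\left(y,F \right)} = -9$ ($g{\left(y,F \right)} = 6 + 3 \left(-5\right) = 6 - 15 = -9$)
$t = \frac{19}{2}$ ($t = 6 - - \frac{7}{2} = 6 + \frac{7}{2} = \frac{19}{2} \approx 9.5$)
$R = 169$
$w{\left(V,c \right)} = \frac{19}{2}$
$\frac{R}{w{\left(-28,g{\left(5,6 \right)} \right)}} = \frac{169}{\frac{19}{2}} = 169 \cdot \frac{2}{19} = \frac{338}{19}$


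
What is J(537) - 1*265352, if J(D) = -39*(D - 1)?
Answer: -286256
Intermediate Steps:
J(D) = 39 - 39*D (J(D) = -39*(-1 + D) = 39 - 39*D)
J(537) - 1*265352 = (39 - 39*537) - 1*265352 = (39 - 20943) - 265352 = -20904 - 265352 = -286256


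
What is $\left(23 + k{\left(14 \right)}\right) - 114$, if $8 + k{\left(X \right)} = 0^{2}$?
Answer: $-99$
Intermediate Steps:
$k{\left(X \right)} = -8$ ($k{\left(X \right)} = -8 + 0^{2} = -8 + 0 = -8$)
$\left(23 + k{\left(14 \right)}\right) - 114 = \left(23 - 8\right) - 114 = 15 - 114 = -99$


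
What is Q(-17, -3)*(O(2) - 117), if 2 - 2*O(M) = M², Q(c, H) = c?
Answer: 2006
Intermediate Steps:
O(M) = 1 - M²/2
Q(-17, -3)*(O(2) - 117) = -17*((1 - ½*2²) - 117) = -17*((1 - ½*4) - 117) = -17*((1 - 2) - 117) = -17*(-1 - 117) = -17*(-118) = 2006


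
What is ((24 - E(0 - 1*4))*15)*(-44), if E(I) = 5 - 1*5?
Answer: -15840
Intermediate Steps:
E(I) = 0 (E(I) = 5 - 5 = 0)
((24 - E(0 - 1*4))*15)*(-44) = ((24 - 1*0)*15)*(-44) = ((24 + 0)*15)*(-44) = (24*15)*(-44) = 360*(-44) = -15840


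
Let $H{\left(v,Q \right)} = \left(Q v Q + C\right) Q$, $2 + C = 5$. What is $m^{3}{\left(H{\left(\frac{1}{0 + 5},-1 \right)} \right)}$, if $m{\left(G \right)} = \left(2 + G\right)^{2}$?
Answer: $\frac{46656}{15625} \approx 2.986$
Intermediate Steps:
$C = 3$ ($C = -2 + 5 = 3$)
$H{\left(v,Q \right)} = Q \left(3 + v Q^{2}\right)$ ($H{\left(v,Q \right)} = \left(Q v Q + 3\right) Q = \left(v Q^{2} + 3\right) Q = \left(3 + v Q^{2}\right) Q = Q \left(3 + v Q^{2}\right)$)
$m^{3}{\left(H{\left(\frac{1}{0 + 5},-1 \right)} \right)} = \left(\left(2 - \left(3 + \frac{\left(-1\right)^{2}}{0 + 5}\right)\right)^{2}\right)^{3} = \left(\left(2 - \left(3 + \frac{1}{5} \cdot 1\right)\right)^{2}\right)^{3} = \left(\left(2 - \left(3 + \frac{1}{5}\right)\right)^{2}\right)^{3} = \left(\left(2 - \frac{16}{5}\right)^{2}\right)^{3} = \left(\left(- \frac{6}{5}\right)^{2}\right)^{3} = \left(\frac{36}{25}\right)^{3} = \frac{46656}{15625}$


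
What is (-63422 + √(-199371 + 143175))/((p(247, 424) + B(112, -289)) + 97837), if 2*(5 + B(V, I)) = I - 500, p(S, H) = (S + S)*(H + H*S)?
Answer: -126844/104085051 + 4*I*√1561/34695017 ≈ -0.0012187 + 4.5551e-6*I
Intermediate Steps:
p(S, H) = 2*S*(H + H*S) (p(S, H) = (2*S)*(H + H*S) = 2*S*(H + H*S))
B(V, I) = -255 + I/2 (B(V, I) = -5 + (I - 500)/2 = -5 + (-500 + I)/2 = -5 + (-250 + I/2) = -255 + I/2)
(-63422 + √(-199371 + 143175))/((p(247, 424) + B(112, -289)) + 97837) = (-63422 + √(-199371 + 143175))/((2*424*247*(1 + 247) + (-255 + (½)*(-289))) + 97837) = (-63422 + √(-56196))/((2*424*247*248 + (-255 - 289/2)) + 97837) = (-63422 + 6*I*√1561)/((51945088 - 799/2) + 97837) = (-63422 + 6*I*√1561)/(103889377/2 + 97837) = (-63422 + 6*I*√1561)/(104085051/2) = (-63422 + 6*I*√1561)*(2/104085051) = -126844/104085051 + 4*I*√1561/34695017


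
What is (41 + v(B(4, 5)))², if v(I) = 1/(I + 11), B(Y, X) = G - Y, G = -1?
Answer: 61009/36 ≈ 1694.7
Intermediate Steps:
B(Y, X) = -1 - Y
v(I) = 1/(11 + I)
(41 + v(B(4, 5)))² = (41 + 1/(11 + (-1 - 1*4)))² = (41 + 1/(11 + (-1 - 4)))² = (41 + 1/(11 - 5))² = (41 + 1/6)² = (41 + ⅙)² = (247/6)² = 61009/36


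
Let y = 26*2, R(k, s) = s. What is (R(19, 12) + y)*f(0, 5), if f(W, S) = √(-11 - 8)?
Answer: 64*I*√19 ≈ 278.97*I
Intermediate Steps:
f(W, S) = I*√19 (f(W, S) = √(-19) = I*√19)
y = 52
(R(19, 12) + y)*f(0, 5) = (12 + 52)*(I*√19) = 64*(I*√19) = 64*I*√19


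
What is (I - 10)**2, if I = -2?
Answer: 144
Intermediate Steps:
(I - 10)**2 = (-2 - 10)**2 = (-12)**2 = 144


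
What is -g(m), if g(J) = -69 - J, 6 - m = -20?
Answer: 95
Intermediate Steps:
m = 26 (m = 6 - 1*(-20) = 6 + 20 = 26)
-g(m) = -(-69 - 1*26) = -(-69 - 26) = -1*(-95) = 95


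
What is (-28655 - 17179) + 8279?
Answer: -37555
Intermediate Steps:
(-28655 - 17179) + 8279 = -45834 + 8279 = -37555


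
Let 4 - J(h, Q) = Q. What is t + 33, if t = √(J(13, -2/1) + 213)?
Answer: 33 + √219 ≈ 47.799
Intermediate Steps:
J(h, Q) = 4 - Q
t = √219 (t = √((4 - (-2)/1) + 213) = √((4 - (-2)) + 213) = √((4 - 1*(-2)) + 213) = √((4 + 2) + 213) = √(6 + 213) = √219 ≈ 14.799)
t + 33 = √219 + 33 = 33 + √219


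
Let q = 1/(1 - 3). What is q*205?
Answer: -205/2 ≈ -102.50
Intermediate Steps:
q = -½ (q = 1/(-2) = -½ ≈ -0.50000)
q*205 = -½*205 = -205/2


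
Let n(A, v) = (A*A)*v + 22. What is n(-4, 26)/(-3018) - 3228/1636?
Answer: -435778/205727 ≈ -2.1182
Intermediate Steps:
n(A, v) = 22 + v*A² (n(A, v) = A²*v + 22 = v*A² + 22 = 22 + v*A²)
n(-4, 26)/(-3018) - 3228/1636 = (22 + 26*(-4)²)/(-3018) - 3228/1636 = (22 + 26*16)*(-1/3018) - 3228*1/1636 = (22 + 416)*(-1/3018) - 807/409 = 438*(-1/3018) - 807/409 = -73/503 - 807/409 = -435778/205727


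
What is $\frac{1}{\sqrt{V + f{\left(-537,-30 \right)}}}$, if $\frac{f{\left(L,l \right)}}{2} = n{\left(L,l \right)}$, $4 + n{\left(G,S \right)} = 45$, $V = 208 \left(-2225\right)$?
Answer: $- \frac{i \sqrt{462718}}{462718} \approx - 0.0014701 i$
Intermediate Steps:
$V = -462800$
$n{\left(G,S \right)} = 41$ ($n{\left(G,S \right)} = -4 + 45 = 41$)
$f{\left(L,l \right)} = 82$ ($f{\left(L,l \right)} = 2 \cdot 41 = 82$)
$\frac{1}{\sqrt{V + f{\left(-537,-30 \right)}}} = \frac{1}{\sqrt{-462800 + 82}} = \frac{1}{\sqrt{-462718}} = \frac{1}{i \sqrt{462718}} = - \frac{i \sqrt{462718}}{462718}$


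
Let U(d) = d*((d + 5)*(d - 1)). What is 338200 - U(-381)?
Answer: 55061992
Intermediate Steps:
U(d) = d*(-1 + d)*(5 + d) (U(d) = d*((5 + d)*(-1 + d)) = d*((-1 + d)*(5 + d)) = d*(-1 + d)*(5 + d))
338200 - U(-381) = 338200 - (-381)*(-5 + (-381)**2 + 4*(-381)) = 338200 - (-381)*(-5 + 145161 - 1524) = 338200 - (-381)*143632 = 338200 - 1*(-54723792) = 338200 + 54723792 = 55061992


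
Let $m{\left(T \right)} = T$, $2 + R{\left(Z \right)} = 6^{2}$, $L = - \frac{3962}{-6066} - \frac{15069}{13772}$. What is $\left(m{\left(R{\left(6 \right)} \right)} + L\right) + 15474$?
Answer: $\frac{647758119863}{41770476} \approx 15508.0$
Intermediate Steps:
$L = - \frac{18421945}{41770476}$ ($L = \left(-3962\right) \left(- \frac{1}{6066}\right) - \frac{15069}{13772} = \frac{1981}{3033} - \frac{15069}{13772} = - \frac{18421945}{41770476} \approx -0.44103$)
$R{\left(Z \right)} = 34$ ($R{\left(Z \right)} = -2 + 6^{2} = -2 + 36 = 34$)
$\left(m{\left(R{\left(6 \right)} \right)} + L\right) + 15474 = \left(34 - \frac{18421945}{41770476}\right) + 15474 = \frac{1401774239}{41770476} + 15474 = \frac{647758119863}{41770476}$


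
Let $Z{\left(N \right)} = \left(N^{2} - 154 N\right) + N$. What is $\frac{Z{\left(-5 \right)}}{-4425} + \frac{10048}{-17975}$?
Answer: $- \frac{2346506}{3181575} \approx -0.73753$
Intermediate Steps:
$Z{\left(N \right)} = N^{2} - 153 N$
$\frac{Z{\left(-5 \right)}}{-4425} + \frac{10048}{-17975} = \frac{\left(-5\right) \left(-153 - 5\right)}{-4425} + \frac{10048}{-17975} = \left(-5\right) \left(-158\right) \left(- \frac{1}{4425}\right) + 10048 \left(- \frac{1}{17975}\right) = 790 \left(- \frac{1}{4425}\right) - \frac{10048}{17975} = - \frac{158}{885} - \frac{10048}{17975} = - \frac{2346506}{3181575}$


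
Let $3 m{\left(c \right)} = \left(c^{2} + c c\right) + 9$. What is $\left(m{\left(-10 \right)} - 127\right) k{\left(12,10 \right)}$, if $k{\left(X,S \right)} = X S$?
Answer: $-6880$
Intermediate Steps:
$k{\left(X,S \right)} = S X$
$m{\left(c \right)} = 3 + \frac{2 c^{2}}{3}$ ($m{\left(c \right)} = \frac{\left(c^{2} + c c\right) + 9}{3} = \frac{\left(c^{2} + c^{2}\right) + 9}{3} = \frac{2 c^{2} + 9}{3} = \frac{9 + 2 c^{2}}{3} = 3 + \frac{2 c^{2}}{3}$)
$\left(m{\left(-10 \right)} - 127\right) k{\left(12,10 \right)} = \left(\left(3 + \frac{2 \left(-10\right)^{2}}{3}\right) - 127\right) 10 \cdot 12 = \left(\left(3 + \frac{2}{3} \cdot 100\right) - 127\right) 120 = \left(\left(3 + \frac{200}{3}\right) - 127\right) 120 = \left(\frac{209}{3} - 127\right) 120 = \left(- \frac{172}{3}\right) 120 = -6880$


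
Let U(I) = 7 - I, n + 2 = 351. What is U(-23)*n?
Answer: 10470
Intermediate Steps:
n = 349 (n = -2 + 351 = 349)
U(-23)*n = (7 - 1*(-23))*349 = (7 + 23)*349 = 30*349 = 10470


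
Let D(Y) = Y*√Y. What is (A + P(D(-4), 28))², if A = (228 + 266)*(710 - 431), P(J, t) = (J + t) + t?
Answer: 19011445860 - 2206112*I ≈ 1.9011e+10 - 2.2061e+6*I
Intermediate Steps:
D(Y) = Y^(3/2)
P(J, t) = J + 2*t
A = 137826 (A = 494*279 = 137826)
(A + P(D(-4), 28))² = (137826 + ((-4)^(3/2) + 2*28))² = (137826 + (-8*I + 56))² = (137826 + (56 - 8*I))² = (137882 - 8*I)²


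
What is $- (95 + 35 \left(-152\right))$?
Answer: $5225$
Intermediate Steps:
$- (95 + 35 \left(-152\right)) = - (95 - 5320) = \left(-1\right) \left(-5225\right) = 5225$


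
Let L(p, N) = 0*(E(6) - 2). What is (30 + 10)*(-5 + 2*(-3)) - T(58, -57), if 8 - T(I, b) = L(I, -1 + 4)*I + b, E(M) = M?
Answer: -505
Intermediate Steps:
L(p, N) = 0 (L(p, N) = 0*(6 - 2) = 0*4 = 0)
T(I, b) = 8 - b (T(I, b) = 8 - (0*I + b) = 8 - (0 + b) = 8 - b)
(30 + 10)*(-5 + 2*(-3)) - T(58, -57) = (30 + 10)*(-5 + 2*(-3)) - (8 - 1*(-57)) = 40*(-5 - 6) - (8 + 57) = 40*(-11) - 1*65 = -440 - 65 = -505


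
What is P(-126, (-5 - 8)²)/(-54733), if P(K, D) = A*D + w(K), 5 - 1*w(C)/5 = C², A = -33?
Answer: 84932/54733 ≈ 1.5518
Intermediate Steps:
w(C) = 25 - 5*C²
P(K, D) = 25 - 33*D - 5*K² (P(K, D) = -33*D + (25 - 5*K²) = 25 - 33*D - 5*K²)
P(-126, (-5 - 8)²)/(-54733) = (25 - 33*(-5 - 8)² - 5*(-126)²)/(-54733) = (25 - 33*(-13)² - 5*15876)*(-1/54733) = (25 - 33*169 - 79380)*(-1/54733) = (25 - 5577 - 79380)*(-1/54733) = -84932*(-1/54733) = 84932/54733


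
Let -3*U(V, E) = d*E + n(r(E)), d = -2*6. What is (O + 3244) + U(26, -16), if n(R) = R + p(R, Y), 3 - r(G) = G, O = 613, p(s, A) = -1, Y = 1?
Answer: 3787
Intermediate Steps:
r(G) = 3 - G
d = -12
n(R) = -1 + R (n(R) = R - 1 = -1 + R)
U(V, E) = -⅔ + 13*E/3 (U(V, E) = -(-12*E + (-1 + (3 - E)))/3 = -(-12*E + (2 - E))/3 = -(2 - 13*E)/3 = -⅔ + 13*E/3)
(O + 3244) + U(26, -16) = (613 + 3244) + (-⅔ + (13/3)*(-16)) = 3857 + (-⅔ - 208/3) = 3857 - 70 = 3787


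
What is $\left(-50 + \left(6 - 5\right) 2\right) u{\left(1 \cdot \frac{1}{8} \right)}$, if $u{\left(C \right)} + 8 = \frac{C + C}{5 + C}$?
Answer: $\frac{15648}{41} \approx 381.66$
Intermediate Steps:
$u{\left(C \right)} = -8 + \frac{2 C}{5 + C}$ ($u{\left(C \right)} = -8 + \frac{C + C}{5 + C} = -8 + \frac{2 C}{5 + C}$)
$\left(-50 + \left(6 - 5\right) 2\right) u{\left(1 \cdot \frac{1}{8} \right)} = \left(-50 + \left(6 - 5\right) 2\right) \frac{2 \left(-20 - 3 \cdot 1 \cdot \frac{1}{8}\right)}{5 + 1 \cdot \frac{1}{8}} = \left(-50 + 1 \cdot 2\right) \frac{2 \left(-20 - 3 \cdot 1 \cdot \frac{1}{8}\right)}{5 + 1 \cdot \frac{1}{8}} = \left(-50 + 2\right) \frac{2 \left(-20 - \frac{3}{8}\right)}{5 + \frac{1}{8}} = - 48 \frac{2 \left(-20 - \frac{3}{8}\right)}{\frac{41}{8}} = - 48 \cdot 2 \cdot \frac{8}{41} \left(- \frac{163}{8}\right) = \left(-48\right) \left(- \frac{326}{41}\right) = \frac{15648}{41}$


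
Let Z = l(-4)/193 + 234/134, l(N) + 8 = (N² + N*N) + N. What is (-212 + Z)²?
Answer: 7384539937401/167210761 ≈ 44163.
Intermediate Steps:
l(N) = -8 + N + 2*N² (l(N) = -8 + ((N² + N*N) + N) = -8 + ((N² + N²) + N) = -8 + (2*N² + N) = -8 + (N + 2*N²) = -8 + N + 2*N²)
Z = 23921/12931 (Z = (-8 - 4 + 2*(-4)²)/193 + 234/134 = (-8 - 4 + 2*16)*(1/193) + 234*(1/134) = (-8 - 4 + 32)*(1/193) + 117/67 = 20*(1/193) + 117/67 = 20/193 + 117/67 = 23921/12931 ≈ 1.8499)
(-212 + Z)² = (-212 + 23921/12931)² = (-2717451/12931)² = 7384539937401/167210761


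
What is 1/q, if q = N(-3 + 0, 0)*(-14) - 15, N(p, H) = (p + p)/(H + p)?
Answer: -1/43 ≈ -0.023256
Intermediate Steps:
N(p, H) = 2*p/(H + p) (N(p, H) = (2*p)/(H + p) = 2*p/(H + p))
q = -43 (q = (2*(-3 + 0)/(0 + (-3 + 0)))*(-14) - 15 = (2*(-3)/(0 - 3))*(-14) - 15 = (2*(-3)/(-3))*(-14) - 15 = (2*(-3)*(-⅓))*(-14) - 15 = 2*(-14) - 15 = -28 - 15 = -43)
1/q = 1/(-43) = -1/43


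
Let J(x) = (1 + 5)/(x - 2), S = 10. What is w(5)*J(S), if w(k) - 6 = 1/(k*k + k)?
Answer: 181/40 ≈ 4.5250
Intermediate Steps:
w(k) = 6 + 1/(k + k²) (w(k) = 6 + 1/(k*k + k) = 6 + 1/(k² + k) = 6 + 1/(k + k²))
J(x) = 6/(-2 + x)
w(5)*J(S) = ((1 + 6*5 + 6*5²)/(5*(1 + 5)))*(6/(-2 + 10)) = ((⅕)*(1 + 30 + 6*25)/6)*(6/8) = ((⅕)*(⅙)*(1 + 30 + 150))*(6*(⅛)) = ((⅕)*(⅙)*181)*(¾) = (181/30)*(¾) = 181/40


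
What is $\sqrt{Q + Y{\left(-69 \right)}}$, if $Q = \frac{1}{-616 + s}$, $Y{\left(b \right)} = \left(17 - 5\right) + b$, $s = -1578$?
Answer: $\frac{i \sqrt{274379446}}{2194} \approx 7.5499 i$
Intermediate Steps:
$Y{\left(b \right)} = 12 + b$
$Q = - \frac{1}{2194}$ ($Q = \frac{1}{-616 - 1578} = \frac{1}{-2194} = - \frac{1}{2194} \approx -0.00045579$)
$\sqrt{Q + Y{\left(-69 \right)}} = \sqrt{- \frac{1}{2194} + \left(12 - 69\right)} = \sqrt{- \frac{1}{2194} - 57} = \sqrt{- \frac{125059}{2194}} = \frac{i \sqrt{274379446}}{2194}$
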